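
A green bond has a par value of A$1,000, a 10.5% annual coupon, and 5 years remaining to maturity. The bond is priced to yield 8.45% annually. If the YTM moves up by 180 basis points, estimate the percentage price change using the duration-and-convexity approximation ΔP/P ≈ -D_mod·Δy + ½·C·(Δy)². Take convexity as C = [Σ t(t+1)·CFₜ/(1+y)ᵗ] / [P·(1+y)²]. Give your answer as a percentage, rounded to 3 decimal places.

With y = 0.0845:
  t   CF        PV=CF/(1+0.0845)^t    t·PV        t(t+1)·PV
  1       105.00        96.8188        96.8188         193.6376
  2       105.00        89.2751       178.5501         535.6504
  3       105.00        82.3191       246.9573         987.8292
  4       105.00        75.9051       303.6205       1,518.1024
  5     1,105.00       736.5708     3,682.8540      22,097.1239
  Σ                  1,080.8889     4,508.8007      25,332.3436
P = 1,080.8889; D_Mac = 4.17138 yrs; D_mod = 3.84636 yrs; C = 19.92669.
Duration effect: -3.84636 × (+0.018) = -0.069235
Convexity effect: 0.5 × 19.92669 × (0.018)² = +0.0032281
ΔP/P ≈ -0.069235 + 0.0032281 = -0.066006 = -6.6006%.

-6.601%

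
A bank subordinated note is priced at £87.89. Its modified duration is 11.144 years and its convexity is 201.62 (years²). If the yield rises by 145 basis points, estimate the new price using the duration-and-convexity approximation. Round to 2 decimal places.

Duration effect: -D_mod·Δy = -11.144 × (+0.0145) = -0.161588
Convexity effect: ½·C·(Δy)² = 0.5 × 201.62 × (0.0145)² = +0.0211953025
ΔP/P ≈ -0.161588 + 0.0211953025 = -0.1403926975
New price ≈ 87.89 × (1 - 0.1403926975) = 75.550885816725.

£75.55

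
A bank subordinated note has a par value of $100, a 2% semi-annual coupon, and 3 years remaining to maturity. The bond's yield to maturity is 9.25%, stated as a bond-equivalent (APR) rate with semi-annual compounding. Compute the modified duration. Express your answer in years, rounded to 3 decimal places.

Periodic yield y = 0.04625. First find Macaulay duration:
  t   CF        PV=CF/(1+0.04625)^t    t·PV
  1         1.00         0.9558         0.9558
  2         1.00         0.9135         1.8271
  3         1.00         0.8732         2.6195
  4         1.00         0.8346         3.3382
  5         1.00         0.7977         3.9883
  6       101.00        77.0032       462.0190
  Σ                     81.3779       474.7479
P = 81.3779; Macaulay duration = 474.7479 / 81.3779 = 5.83387 half-year periods = 2.91693 years.
Modified duration = D_Mac / (1 + y) = 2.91693 / 1.04625 = 2.78799 years.

2.788 years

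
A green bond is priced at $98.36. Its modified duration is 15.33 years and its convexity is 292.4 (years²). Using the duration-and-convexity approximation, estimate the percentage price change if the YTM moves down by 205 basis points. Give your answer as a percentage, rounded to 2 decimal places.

+37.57%

Duration effect: -D_mod·Δy = -15.33 × (-0.0205) = +0.314265
Convexity effect: ½·C·(Δy)² = 0.5 × 292.4 × (-0.0205)² = +0.06144055
ΔP/P ≈ +0.314265 + 0.06144055 = +0.37570555
= +37.570555%.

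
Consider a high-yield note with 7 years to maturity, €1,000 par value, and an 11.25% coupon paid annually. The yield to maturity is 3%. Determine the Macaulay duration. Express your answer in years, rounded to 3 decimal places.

5.556 years

Periodic yield y = 0.03. Discount each cash flow and weight by its year:
  t   CF        PV=CF/(1+0.03)^t    t·PV
  1       112.50       109.2233       109.2233
  2       112.50       106.0420       212.0841
  3       112.50       102.9534       308.8603
  4       112.50        99.9548       399.8192
  5       112.50        97.0435       485.2174
  6       112.50        94.2170       565.3019
  7     1,112.50       904.5643     6,331.9501
  Σ                  1,513.9983     8,412.4563
Price P = Σ PV = 1,513.9983.
Macaulay duration = Σ(t·PV) / P = 8,412.4563 / 1,513.9983 = 5.55645 years.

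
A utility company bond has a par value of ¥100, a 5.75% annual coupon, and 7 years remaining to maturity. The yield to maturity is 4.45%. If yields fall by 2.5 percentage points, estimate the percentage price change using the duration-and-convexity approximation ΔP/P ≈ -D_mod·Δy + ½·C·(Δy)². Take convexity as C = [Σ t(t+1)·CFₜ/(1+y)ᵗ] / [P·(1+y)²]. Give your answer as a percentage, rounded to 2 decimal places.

+15.66%

With y = 0.0445:
  t   CF        PV=CF/(1+0.0445)^t    t·PV        t(t+1)·PV
  1         5.75         5.5050         5.5050          11.0101
  2         5.75         5.2705        10.5410          31.6229
  3         5.75         5.0459        15.1378          60.5513
  4         5.75         4.8310        19.3239          96.6193
  5         5.75         4.6251        23.1257         138.7544
  6         5.75         4.4281        26.5686         185.9801
  7       105.75        77.9689       545.7821       4,366.2570
  Σ                    107.6745       645.9842       4,890.7952
P = 107.6745; D_Mac = 5.99941 yrs; D_mod = 5.74381 yrs; C = 41.63413.
Duration effect: -5.74381 × (-0.025) = +0.143595
Convexity effect: 0.5 × 41.63413 × (-0.025)² = +0.0130107
ΔP/P ≈ +0.143595 + 0.0130107 = +0.156606 = +15.6606%.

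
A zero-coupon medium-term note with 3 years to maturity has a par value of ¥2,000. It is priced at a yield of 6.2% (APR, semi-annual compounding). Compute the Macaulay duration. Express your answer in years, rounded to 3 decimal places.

3.000 years

A zero-coupon bond has a single cash flow at maturity, so its Macaulay duration equals its maturity: 3 years.
(Equivalently: 6 semi-annual periods ÷ 2 = 3 years.)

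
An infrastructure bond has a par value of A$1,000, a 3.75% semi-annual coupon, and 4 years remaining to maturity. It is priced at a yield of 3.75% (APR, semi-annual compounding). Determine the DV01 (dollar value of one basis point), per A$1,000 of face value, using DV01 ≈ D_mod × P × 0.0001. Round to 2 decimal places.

A$0.37

Periodic yield y = 0.01875.
  t   CF        PV=CF/(1+0.01875)^t    t·PV
  1        18.75        18.4049        18.4049
  2        18.75        18.0662        36.1323
  3        18.75        17.7337        53.2010
  4        18.75        17.4073        69.6291
  5        18.75        17.0869        85.4345
  6        18.75        16.7724       100.6345
  7        18.75        16.4637       115.2460
  8     1,018.75       878.0650     7,024.5197
  Σ                  1,000.0000     7,503.2020
P = 1,000.0000; D_Mac = 7.50320 half-year periods = 3.75160 yrs; D_mod = 3.68255 yrs.
DV01 ≈ 3.68255 × 1,000.0000 × 0.0001 = 0.368255.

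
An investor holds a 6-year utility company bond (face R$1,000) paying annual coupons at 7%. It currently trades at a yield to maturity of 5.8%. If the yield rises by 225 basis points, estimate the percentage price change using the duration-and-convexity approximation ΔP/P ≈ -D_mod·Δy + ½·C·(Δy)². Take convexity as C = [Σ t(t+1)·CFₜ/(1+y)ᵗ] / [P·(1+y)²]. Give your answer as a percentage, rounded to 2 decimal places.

-10.14%

With y = 0.058:
  t   CF        PV=CF/(1+0.058)^t    t·PV        t(t+1)·PV
  1        70.00        66.1626        66.1626         132.3251
  2        70.00        62.5355       125.0710         375.2131
  3        70.00        59.1073       177.3219         709.2875
  4        70.00        55.8670       223.4680       1,117.3400
  5        70.00        52.8044       264.0218       1,584.1305
  6     1,070.00       762.9038     4,577.4227      32,041.9591
  Σ                  1,059.3805     5,433.4679      35,960.2553
P = 1,059.3805; D_Mac = 5.12891 yrs; D_mod = 4.84774 yrs; C = 30.32491.
Duration effect: -4.84774 × (+0.0225) = -0.109074
Convexity effect: 0.5 × 30.32491 × (0.0225)² = +0.0076760
ΔP/P ≈ -0.109074 + 0.0076760 = -0.101398 = -10.1398%.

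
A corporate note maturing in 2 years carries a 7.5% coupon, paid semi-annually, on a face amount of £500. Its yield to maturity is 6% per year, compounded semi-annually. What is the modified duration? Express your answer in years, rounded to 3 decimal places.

1.841 years

Periodic yield y = 0.03. First find Macaulay duration:
  t   CF        PV=CF/(1+0.03)^t    t·PV
  1        18.75        18.2039        18.2039
  2        18.75        17.6737        35.3473
  3        18.75        17.1589        51.4767
  4       518.75       460.9027     1,843.6106
  Σ                    513.9391     1,948.6386
P = 513.9391; Macaulay duration = 1,948.6386 / 513.9391 = 3.79157 half-year periods = 1.89579 years.
Modified duration = D_Mac / (1 + y) = 1.89579 / 1.03 = 1.84057 years.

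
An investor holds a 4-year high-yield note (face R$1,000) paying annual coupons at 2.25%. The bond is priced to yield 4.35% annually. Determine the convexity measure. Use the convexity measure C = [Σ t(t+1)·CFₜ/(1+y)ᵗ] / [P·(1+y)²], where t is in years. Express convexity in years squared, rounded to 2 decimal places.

17.54

With y = 0.0435:
  t   CF        PV=CF/(1+0.0435)^t    t·PV        t(t+1)·PV
  1        22.50        21.5621        21.5621          43.1241
  2        22.50        20.6632        41.3264         123.9792
  3        22.50        19.8018        59.4055         237.6219
  4     1,022.50       862.3697     3,449.4789      17,247.3946
  Σ                    924.3968     3,571.7728      17,652.1197
P = 924.3968.
Convexity = Σ t(t+1)·PV / [P·(1+y)²] = 17,652.1197 / (924.3968 × 1.088892) = 17.53693.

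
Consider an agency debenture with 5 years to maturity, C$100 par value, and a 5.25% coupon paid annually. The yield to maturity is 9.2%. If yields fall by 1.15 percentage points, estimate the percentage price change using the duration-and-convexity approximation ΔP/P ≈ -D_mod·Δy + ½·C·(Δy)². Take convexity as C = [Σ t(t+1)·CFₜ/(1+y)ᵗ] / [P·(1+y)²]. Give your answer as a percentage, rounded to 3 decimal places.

With y = 0.092:
  t   CF        PV=CF/(1+0.092)^t    t·PV        t(t+1)·PV
  1         5.25         4.8077         4.8077           9.6154
  2         5.25         4.4026         8.8053          26.4159
  3         5.25         4.0317        12.0952          48.3808
  4         5.25         3.6921        14.7682          73.8412
  5       105.25        67.7811       338.9057       2,033.4344
  Σ                     84.7153       379.3822       2,191.6876
P = 84.7153; D_Mac = 4.47832 yrs; D_mod = 4.10103 yrs; C = 21.69560.
Duration effect: -4.10103 × (-0.0115) = +0.047162
Convexity effect: 0.5 × 21.69560 × (-0.0115)² = +0.0014346
ΔP/P ≈ +0.047162 + 0.0014346 = +0.048596 = +4.8596%.

+4.860%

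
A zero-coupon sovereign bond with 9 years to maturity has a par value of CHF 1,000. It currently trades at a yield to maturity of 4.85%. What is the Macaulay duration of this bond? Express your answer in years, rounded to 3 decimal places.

9.000 years

A zero-coupon bond has a single cash flow at maturity, so its Macaulay duration equals its maturity: 9 years.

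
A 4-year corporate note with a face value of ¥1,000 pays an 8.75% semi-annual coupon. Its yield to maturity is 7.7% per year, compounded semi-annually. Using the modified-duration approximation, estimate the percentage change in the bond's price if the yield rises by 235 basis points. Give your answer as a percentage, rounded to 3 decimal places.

-7.854%

Periodic yield y = 0.0385. Modified duration first:
  t   CF        PV=CF/(1+0.0385)^t    t·PV
  1        43.75        42.1281        42.1281
  2        43.75        40.5663        81.1325
  3        43.75        39.0624       117.1871
  4        43.75        37.6142       150.4569
  5        43.75        36.2198       181.0988
  6        43.75        34.8770       209.2620
  7        43.75        33.5840       235.0881
  8     1,043.75       771.5152     6,172.1215
  Σ                  1,035.5669     7,188.4749
P = 1,035.5669; D_Mac = 6.94158 half-year periods = 3.47079 yrs; D_mod = 3.47079/(1+0.0385) = 3.34212 yrs.
ΔP/P ≈ -D_mod · Δy = -3.34212 × (+0.0235) = -0.078540 = -7.8540%.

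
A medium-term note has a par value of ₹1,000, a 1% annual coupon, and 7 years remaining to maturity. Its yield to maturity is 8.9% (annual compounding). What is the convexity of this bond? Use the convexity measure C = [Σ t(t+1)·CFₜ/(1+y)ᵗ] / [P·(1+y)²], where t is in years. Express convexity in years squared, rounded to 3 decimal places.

44.741

With y = 0.089:
  t   CF        PV=CF/(1+0.089)^t    t·PV        t(t+1)·PV
  1        10.00         9.1827         9.1827          18.3655
  2        10.00         8.4323        16.8645          50.5936
  3        10.00         7.7431        23.2294          92.9175
  4        10.00         7.1103        28.4412         142.2062
  5        10.00         6.5292        32.6460         195.8763
  6        10.00         5.9956        35.9736         251.8152
  7     1,010.00       556.0658     3,892.4609      31,139.6870
  Σ                    601.0591     4,038.7984      31,891.4613
P = 601.0591.
Convexity = Σ t(t+1)·PV / [P·(1+y)²] = 31,891.4613 / (601.0591 × 1.185921) = 44.74057.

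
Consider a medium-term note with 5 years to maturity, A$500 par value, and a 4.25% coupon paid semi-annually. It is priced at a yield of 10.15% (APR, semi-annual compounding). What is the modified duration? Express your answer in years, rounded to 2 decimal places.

4.26 years

Periodic yield y = 0.05075. First find Macaulay duration:
  t   CF        PV=CF/(1+0.05075)^t    t·PV
  1       10.625        10.1118        10.1118
  2       10.625         9.6234        19.2469
  3       10.625         9.1586        27.4759
  4       10.625         8.7163        34.8651
  5       10.625         8.2953        41.4765
  6       10.625         7.8946        47.3679
  7       10.625         7.5133        52.5934
  8       10.625         7.1505        57.2036
  9       10.625         6.8051        61.2459
  10     510.625       311.2491     3,112.4909
  Σ                    386.5181     3,464.0779
P = 386.5181; Macaulay duration = 3,464.0779 / 386.5181 = 8.96227 half-year periods = 4.48113 years.
Modified duration = D_Mac / (1 + y) = 4.48113 / 1.05075 = 4.26470 years.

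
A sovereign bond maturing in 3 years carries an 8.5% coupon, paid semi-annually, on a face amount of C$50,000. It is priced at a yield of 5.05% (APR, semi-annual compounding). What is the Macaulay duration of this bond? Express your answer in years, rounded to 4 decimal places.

2.7252 years

Periodic yield y = 0.02525. Discount each cash flow and weight by its period:
  t   CF        PV=CF/(1+0.02525)^t    t·PV
  1     2,125.00     2,072.6652     2,072.6652
  2     2,125.00     2,021.6193     4,043.2386
  3     2,125.00     1,971.8306     5,915.4918
  4     2,125.00     1,923.2681     7,693.0723
  5     2,125.00     1,875.9016     9,379.5078
  6    52,125.00    44,881.5038   269,289.0230
  Σ                 54,746.7886   298,392.9987
Price P = Σ PV = 54,746.7886.
Macaulay duration = Σ(t·PV) / P = 298,392.9987 / 54,746.7886 = 5.45042 half-year periods.
In years: 5.45042 / 2 = 2.72521 years.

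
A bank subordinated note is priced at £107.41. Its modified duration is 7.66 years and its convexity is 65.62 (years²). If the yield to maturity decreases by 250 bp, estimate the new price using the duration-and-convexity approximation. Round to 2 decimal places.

Duration effect: -D_mod·Δy = -7.66 × (-0.025) = +0.191500
Convexity effect: ½·C·(Δy)² = 0.5 × 65.62 × (-0.025)² = +0.02050625
ΔP/P ≈ +0.191500 + 0.02050625 = +0.21200625
New price ≈ 107.41 × (1 + 0.21200625) = 130.1815913125.

£130.18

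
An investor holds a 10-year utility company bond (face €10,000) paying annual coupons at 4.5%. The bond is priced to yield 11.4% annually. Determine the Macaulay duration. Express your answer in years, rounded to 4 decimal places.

7.6672 years

Periodic yield y = 0.114. Discount each cash flow and weight by its year:
  t   CF        PV=CF/(1+0.114)^t    t·PV
  1       450.00       403.9497       403.9497
  2       450.00       362.6120       725.2239
  3       450.00       325.5045       976.5134
  4       450.00       292.1943     1,168.7772
  5       450.00       262.2929     1,311.4646
  6       450.00       235.4514     1,412.7087
  7       450.00       211.3568     1,479.4974
  8       450.00       189.7278     1,517.8225
  9       450.00       170.3122     1,532.8099
  10   10,450.00     3,550.2945    35,502.9452
  Σ                  6,003.6961    46,031.7126
Price P = Σ PV = 6,003.6961.
Macaulay duration = Σ(t·PV) / P = 46,031.7126 / 6,003.6961 = 7.66723 years.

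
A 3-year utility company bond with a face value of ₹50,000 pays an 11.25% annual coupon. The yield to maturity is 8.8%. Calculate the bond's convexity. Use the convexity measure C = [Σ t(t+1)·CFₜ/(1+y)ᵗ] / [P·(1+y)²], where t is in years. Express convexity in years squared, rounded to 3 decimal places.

8.862

With y = 0.088:
  t   CF        PV=CF/(1+0.088)^t    t·PV        t(t+1)·PV
  1     5,625.00     5,170.0368     5,170.0368      10,340.0735
  2     5,625.00     4,751.8720     9,503.7441      28,511.2322
  3    55,625.00    43,190.0133   129,570.0399     518,280.1597
  Σ                 53,111.9221   144,243.8208     557,131.4654
P = 53,111.9221.
Convexity = Σ t(t+1)·PV / [P·(1+y)²] = 557,131.4654 / (53,111.9221 × 1.183744) = 8.86151.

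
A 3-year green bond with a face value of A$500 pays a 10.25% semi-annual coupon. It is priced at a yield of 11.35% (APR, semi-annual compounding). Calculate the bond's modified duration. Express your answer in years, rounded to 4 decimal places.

2.5094 years

Periodic yield y = 0.05675. First find Macaulay duration:
  t   CF        PV=CF/(1+0.05675)^t    t·PV
  1       25.625        24.2489        24.2489
  2       25.625        22.9467        45.8933
  3       25.625        21.7144        65.1431
  4       25.625        20.5483        82.1930
  5       25.625        19.4448        97.2238
  6      525.625       377.4353     2,264.6116
  Σ                    486.3382     2,579.3137
P = 486.3382; Macaulay duration = 2,579.3137 / 486.3382 = 5.30354 half-year periods = 2.65177 years.
Modified duration = D_Mac / (1 + y) = 2.65177 / 1.05675 = 2.50936 years.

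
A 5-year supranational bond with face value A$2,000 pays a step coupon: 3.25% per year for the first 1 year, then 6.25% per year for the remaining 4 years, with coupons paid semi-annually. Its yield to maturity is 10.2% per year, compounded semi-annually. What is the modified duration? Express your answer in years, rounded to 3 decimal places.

4.211 years

Periodic yield y = 0.051. First find Macaulay duration:
  t   CF        PV=CF/(1+0.051)^t    t·PV
  1        32.50        30.9229        30.9229
  2        32.50        29.4224        58.8448
  3        62.50        53.8359       161.5077
  4        62.50        51.2235       204.8940
  5        62.50        48.7379       243.6893
  6        62.50        46.3728       278.2371
  7        62.50        44.1226       308.8581
  8        62.50        41.9815       335.8523
  9        62.50        39.9444       359.4993
  10    2,062.50     1,254.2000    12,542.0000
  Σ                  1,640.7639    14,524.3054
P = 1,640.7639; Macaulay duration = 14,524.3054 / 1,640.7639 = 8.85216 half-year periods = 4.42608 years.
Modified duration = D_Mac / (1 + y) = 4.42608 / 1.051 = 4.21130 years.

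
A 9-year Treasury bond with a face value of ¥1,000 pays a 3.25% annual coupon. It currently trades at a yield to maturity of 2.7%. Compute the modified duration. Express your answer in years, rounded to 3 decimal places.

7.763 years

Periodic yield y = 0.027. First find Macaulay duration:
  t   CF        PV=CF/(1+0.027)^t    t·PV
  1        32.50        31.6456        31.6456
  2        32.50        30.8136        61.6272
  3        32.50        30.0035        90.0105
  4        32.50        29.2147       116.8588
  5        32.50        28.4467       142.2333
  6        32.50        27.6988       166.1927
  7        32.50        26.9706       188.7940
  8        32.50        26.2615       210.0921
  9     1,032.50       812.3741     7,311.3669
  Σ                  1,043.4290     8,318.8212
P = 1,043.4290; Macaulay duration = 8,318.8212 / 1,043.4290 = 7.97258 years.
Modified duration = D_Mac / (1 + y) = 7.97258 / 1.027 = 7.76298 years.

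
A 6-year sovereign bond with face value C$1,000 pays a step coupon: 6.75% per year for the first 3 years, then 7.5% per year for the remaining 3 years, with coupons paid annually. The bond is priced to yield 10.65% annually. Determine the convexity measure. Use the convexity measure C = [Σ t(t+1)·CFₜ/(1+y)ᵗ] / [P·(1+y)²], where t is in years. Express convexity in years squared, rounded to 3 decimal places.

With y = 0.1065:
  t   CF        PV=CF/(1+0.1065)^t    t·PV        t(t+1)·PV
  1        67.50        61.0032        61.0032         122.0063
  2        67.50        55.1316       110.2633         330.7899
  3        67.50        49.8253       149.4758         597.9030
  4        75.00        50.0329       200.1316       1,000.6578
  5        75.00        45.2173       226.0863       1,356.5176
  6     1,075.00       585.7334     3,514.4001      24,600.8008
  Σ                    846.9436     4,261.3602      28,008.6755
P = 846.9436.
Convexity = Σ t(t+1)·PV / [P·(1+y)²] = 28,008.6755 / (846.9436 × 1.224342) = 27.01066.

27.011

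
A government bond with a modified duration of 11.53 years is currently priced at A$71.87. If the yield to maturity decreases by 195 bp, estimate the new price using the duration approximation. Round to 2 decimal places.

A$88.03

Duration approximation: ΔP/P ≈ -D_mod · Δy = -11.53 × (-0.0195) = +0.224835.
New price ≈ 71.87 × (1 + 0.224835) = 88.02889145.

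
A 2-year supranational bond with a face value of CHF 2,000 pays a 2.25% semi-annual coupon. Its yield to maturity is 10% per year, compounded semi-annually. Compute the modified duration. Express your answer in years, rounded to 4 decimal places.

1.8704 years

Periodic yield y = 0.05. First find Macaulay duration:
  t   CF        PV=CF/(1+0.05)^t    t·PV
  1        22.50        21.4286        21.4286
  2        22.50        20.4082        40.8163
  3        22.50        19.4363        58.3090
  4     2,022.50     1,663.9158     6,655.6630
  Σ                  1,725.1888     6,776.2170
P = 1,725.1888; Macaulay duration = 6,776.2170 / 1,725.1888 = 3.92781 half-year periods = 1.96391 years.
Modified duration = D_Mac / (1 + y) = 1.96391 / 1.05 = 1.87039 years.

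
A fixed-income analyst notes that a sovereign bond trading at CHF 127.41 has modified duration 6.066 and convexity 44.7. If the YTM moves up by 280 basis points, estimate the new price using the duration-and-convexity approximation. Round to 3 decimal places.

CHF 108.002

Duration effect: -D_mod·Δy = -6.066 × (+0.028) = -0.169848
Convexity effect: ½·C·(Δy)² = 0.5 × 44.7 × (0.028)² = +0.0175224
ΔP/P ≈ -0.169848 + 0.0175224 = -0.1523256
New price ≈ 127.41 × (1 - 0.1523256) = 108.002195304.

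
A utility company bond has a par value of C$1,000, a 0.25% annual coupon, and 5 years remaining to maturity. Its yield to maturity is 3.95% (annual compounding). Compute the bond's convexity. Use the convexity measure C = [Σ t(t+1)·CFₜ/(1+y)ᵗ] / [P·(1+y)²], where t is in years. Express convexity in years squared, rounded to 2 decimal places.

27.56

With y = 0.0395:
  t   CF        PV=CF/(1+0.0395)^t    t·PV        t(t+1)·PV
  1         2.50         2.4050         2.4050           4.8100
  2         2.50         2.3136         4.6272          13.8817
  3         2.50         2.2257         6.6771          26.7084
  4         2.50         2.1411         8.5645          42.8225
  5     1,002.50       825.9655     4,129.8276      24,778.9653
  Σ                    835.0510     4,152.1014      24,867.1879
P = 835.0510.
Convexity = Σ t(t+1)·PV / [P·(1+y)²] = 24,867.1879 / (835.0510 × 1.080560) = 27.55908.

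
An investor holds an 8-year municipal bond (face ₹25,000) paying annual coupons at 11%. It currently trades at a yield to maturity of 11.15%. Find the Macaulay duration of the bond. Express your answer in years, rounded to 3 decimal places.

Periodic yield y = 0.1115. Discount each cash flow and weight by its year:
  t   CF        PV=CF/(1+0.1115)^t    t·PV
  1     2,750.00     2,474.1341     2,474.1341
  2     2,750.00     2,225.9416     4,451.8831
  3     2,750.00     2,002.6465     6,007.9395
  4     2,750.00     1,801.7512     7,207.0049
  5     2,750.00     1,621.0087     8,105.0437
  6     2,750.00     1,458.3974     8,750.3846
  7     2,750.00     1,312.0985     9,184.6892
  8    27,750.00    11,912.0704    95,296.5631
  Σ                 24,808.0484   141,477.6422
Price P = Σ PV = 24,808.0484.
Macaulay duration = Σ(t·PV) / P = 141,477.6422 / 24,808.0484 = 5.70289 years.

5.703 years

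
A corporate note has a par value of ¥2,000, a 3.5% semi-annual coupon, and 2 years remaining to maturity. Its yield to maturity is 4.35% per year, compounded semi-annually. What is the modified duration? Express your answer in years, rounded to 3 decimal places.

1.907 years

Periodic yield y = 0.02175. First find Macaulay duration:
  t   CF        PV=CF/(1+0.02175)^t    t·PV
  1        35.00        34.2550        34.2550
  2        35.00        33.5258        67.0515
  3        35.00        32.8121        98.4363
  4     2,035.00     1,867.1785     7,468.7138
  Σ                  1,967.7713     7,668.4566
P = 1,967.7713; Macaulay duration = 7,668.4566 / 1,967.7713 = 3.89703 half-year periods = 1.94851 years.
Modified duration = D_Mac / (1 + y) = 1.94851 / 1.02175 = 1.90704 years.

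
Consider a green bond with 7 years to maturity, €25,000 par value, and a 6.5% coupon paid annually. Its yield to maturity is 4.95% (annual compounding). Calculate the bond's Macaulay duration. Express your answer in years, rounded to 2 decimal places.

Periodic yield y = 0.0495. Discount each cash flow and weight by its year:
  t   CF        PV=CF/(1+0.0495)^t    t·PV
  1     1,625.00     1,548.3564     1,548.3564
  2     1,625.00     1,475.3276     2,950.6553
  3     1,625.00     1,405.7433     4,217.2300
  4     1,625.00     1,339.4410     5,357.7641
  5     1,625.00     1,276.2659     6,381.3293
  6     1,625.00     1,216.0704     7,296.4222
  7    26,625.00    18,985.0837   132,895.5859
  Σ                 27,246.2883   160,647.3431
Price P = Σ PV = 27,246.2883.
Macaulay duration = Σ(t·PV) / P = 160,647.3431 / 27,246.2883 = 5.89612 years.

5.90 years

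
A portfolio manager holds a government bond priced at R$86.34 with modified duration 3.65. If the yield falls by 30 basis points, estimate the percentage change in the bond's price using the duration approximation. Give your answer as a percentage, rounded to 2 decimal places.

+1.10%

Duration approximation: ΔP/P ≈ -D_mod · Δy = -3.65 × (-0.003) = +0.010950.
As a percentage: +1.0950%.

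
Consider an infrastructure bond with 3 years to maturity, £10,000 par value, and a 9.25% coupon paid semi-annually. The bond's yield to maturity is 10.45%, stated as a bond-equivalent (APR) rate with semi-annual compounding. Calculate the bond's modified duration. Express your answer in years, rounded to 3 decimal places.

Periodic yield y = 0.05225. First find Macaulay duration:
  t   CF        PV=CF/(1+0.05225)^t    t·PV
  1       462.50       439.5343       439.5343
  2       462.50       417.7090       835.4181
  3       462.50       396.9675     1,190.9024
  4       462.50       377.2559     1,509.0235
  5       462.50       358.5230     1,792.6152
  6    10,462.50     7,707.6479    46,245.8871
  Σ                  9,697.6376    52,013.3806
P = 9,697.6376; Macaulay duration = 52,013.3806 / 9,697.6376 = 5.36351 half-year periods = 2.68176 years.
Modified duration = D_Mac / (1 + y) = 2.68176 / 1.05225 = 2.54859 years.

2.549 years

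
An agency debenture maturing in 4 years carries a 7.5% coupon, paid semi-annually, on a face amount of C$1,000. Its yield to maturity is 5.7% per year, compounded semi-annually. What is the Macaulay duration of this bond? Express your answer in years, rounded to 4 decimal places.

Periodic yield y = 0.0285. Discount each cash flow and weight by its period:
  t   CF        PV=CF/(1+0.0285)^t    t·PV
  1        37.50        36.4609        36.4609
  2        37.50        35.4505        70.9011
  3        37.50        34.4682       103.4045
  4        37.50        33.5131       134.0522
  5        37.50        32.5844       162.9220
  6        37.50        31.6815       190.0889
  7        37.50        30.8036       215.6251
  8     1,037.50       828.6168     6,628.9344
  Σ                  1,063.5789     7,542.3891
Price P = Σ PV = 1,063.5789.
Macaulay duration = Σ(t·PV) / P = 7,542.3891 / 1,063.5789 = 7.09152 half-year periods.
In years: 7.09152 / 2 = 3.54576 years.

3.5458 years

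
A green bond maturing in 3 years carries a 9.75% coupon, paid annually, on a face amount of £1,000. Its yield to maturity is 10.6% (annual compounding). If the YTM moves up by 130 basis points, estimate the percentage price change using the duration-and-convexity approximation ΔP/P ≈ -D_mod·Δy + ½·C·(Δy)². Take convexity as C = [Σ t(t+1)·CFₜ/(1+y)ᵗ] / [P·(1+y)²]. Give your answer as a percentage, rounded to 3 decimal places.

With y = 0.106:
  t   CF        PV=CF/(1+0.106)^t    t·PV        t(t+1)·PV
  1        97.50        88.1555        88.1555         176.3110
  2        97.50        79.7066       159.4132         478.2397
  3     1,097.50       811.2209     2,433.6628       9,734.6512
  Σ                    979.0831     2,681.2315      10,389.2019
P = 979.0831; D_Mac = 2.73851 yrs; D_mod = 2.47605 yrs; C = 8.67466.
Duration effect: -2.47605 × (+0.013) = -0.032189
Convexity effect: 0.5 × 8.67466 × (0.013)² = +0.0007330
ΔP/P ≈ -0.032189 + 0.0007330 = -0.031456 = -3.1456%.

-3.146%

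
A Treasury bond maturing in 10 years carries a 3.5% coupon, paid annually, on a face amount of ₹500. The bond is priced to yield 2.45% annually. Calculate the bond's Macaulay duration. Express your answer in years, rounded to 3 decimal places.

8.678 years

Periodic yield y = 0.0245. Discount each cash flow and weight by its year:
  t   CF        PV=CF/(1+0.0245)^t    t·PV
  1        17.50        17.0815        17.0815
  2        17.50        16.6730        33.3460
  3        17.50        16.2743        48.8229
  4        17.50        15.8851        63.5404
  5        17.50        15.5052        77.5262
  6        17.50        15.1344        90.8066
  7        17.50        14.7725       103.4076
  8        17.50        14.4192       115.3539
  9        17.50        14.0744       126.6697
  10      517.50       406.2475     4,062.4752
  Σ                    546.0673     4,739.0301
Price P = Σ PV = 546.0673.
Macaulay duration = Σ(t·PV) / P = 4,739.0301 / 546.0673 = 8.67847 years.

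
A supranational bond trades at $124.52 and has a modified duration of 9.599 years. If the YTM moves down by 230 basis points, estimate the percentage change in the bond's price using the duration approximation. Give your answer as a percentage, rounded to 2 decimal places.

Duration approximation: ΔP/P ≈ -D_mod · Δy = -9.599 × (-0.023) = +0.220777.
As a percentage: +22.0777%.

+22.08%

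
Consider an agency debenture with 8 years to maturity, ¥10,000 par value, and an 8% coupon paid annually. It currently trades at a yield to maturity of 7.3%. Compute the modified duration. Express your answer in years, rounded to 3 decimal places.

5.821 years

Periodic yield y = 0.073. First find Macaulay duration:
  t   CF        PV=CF/(1+0.073)^t    t·PV
  1       800.00       745.5732       745.5732
  2       800.00       694.8492     1,389.6983
  3       800.00       647.5761     1,942.7283
  4       800.00       603.5192     2,414.0768
  5       800.00       562.4597     2,812.2983
  6       800.00       524.1935     3,145.1612
  7       800.00       488.5308     3,419.7155
  8    10,800.00     6,146.4730    49,171.7842
  Σ                 10,413.1746    65,041.0358
P = 10,413.1746; Macaulay duration = 65,041.0358 / 10,413.1746 = 6.24603 years.
Modified duration = D_Mac / (1 + y) = 6.24603 / 1.073 = 5.82109 years.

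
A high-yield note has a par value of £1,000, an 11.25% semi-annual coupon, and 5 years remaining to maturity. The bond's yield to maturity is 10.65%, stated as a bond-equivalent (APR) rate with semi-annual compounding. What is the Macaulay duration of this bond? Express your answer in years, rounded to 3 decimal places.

3.970 years

Periodic yield y = 0.05325. Discount each cash flow and weight by its period:
  t   CF        PV=CF/(1+0.05325)^t    t·PV
  1        56.25        53.4061        53.4061
  2        56.25        50.7060       101.4121
  3        56.25        48.1424       144.4273
  4        56.25        45.7085       182.8339
  5        56.25        43.3975       216.9877
  6        56.25        41.2035       247.2208
  7        56.25        39.1203       273.8421
  8        56.25        37.1425       297.1398
  9        56.25        35.2646       317.3817
  10    1,056.25       628.7124     6,287.1243
  Σ                  1,022.8039     8,121.7757
Price P = Σ PV = 1,022.8039.
Macaulay duration = Σ(t·PV) / P = 8,121.7757 / 1,022.8039 = 7.94070 half-year periods.
In years: 7.94070 / 2 = 3.97035 years.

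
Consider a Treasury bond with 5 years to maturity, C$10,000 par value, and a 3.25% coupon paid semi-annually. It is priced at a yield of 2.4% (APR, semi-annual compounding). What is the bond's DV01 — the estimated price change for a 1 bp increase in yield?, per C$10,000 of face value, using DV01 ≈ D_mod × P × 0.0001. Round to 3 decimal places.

C$4.792

Periodic yield y = 0.012.
  t   CF        PV=CF/(1+0.012)^t    t·PV
  1       162.50       160.5731       160.5731
  2       162.50       158.6691       317.3382
  3       162.50       156.7876       470.3629
  4       162.50       154.9285       619.7140
  5       162.50       153.0914       765.4570
  6       162.50       151.2761       907.6565
  7       162.50       149.4823     1,046.3761
  8       162.50       147.7098     1,181.6783
  9       162.50       145.9583     1,313.6246
  10   10,162.50     9,019.7694    90,197.6938
  Σ                 10,398.2456    96,980.4746
P = 10,398.2456; D_Mac = 9.32662 half-year periods = 4.66331 yrs; D_mod = 4.60801 yrs.
DV01 ≈ 4.60801 × 10,398.2456 × 0.0001 = 4.791525.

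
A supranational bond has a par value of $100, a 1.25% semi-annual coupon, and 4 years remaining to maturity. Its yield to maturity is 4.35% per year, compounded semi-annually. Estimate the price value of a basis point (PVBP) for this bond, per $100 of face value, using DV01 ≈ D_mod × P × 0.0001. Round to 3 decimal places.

$0.034

Periodic yield y = 0.02175.
  t   CF        PV=CF/(1+0.02175)^t    t·PV
  1        0.625         0.6117         0.6117
  2        0.625         0.5987         1.1973
  3        0.625         0.5859         1.7578
  4        0.625         0.5735         2.2938
  5        0.625         0.5613         2.8063
  6        0.625         0.5493         3.2958
  7        0.625         0.5376         3.7633
  8      100.625        84.7127       677.7019
  Σ                     88.7307       693.4279
P = 88.7307; D_Mac = 7.81498 half-year periods = 3.90749 yrs; D_mod = 3.82431 yrs.
DV01 ≈ 3.82431 × 88.7307 × 0.0001 = 0.033933.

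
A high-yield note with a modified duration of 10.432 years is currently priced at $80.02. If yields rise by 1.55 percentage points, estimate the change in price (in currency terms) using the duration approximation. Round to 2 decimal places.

Duration approximation: ΔP/P ≈ -D_mod · Δy = -10.432 × (+0.0155) = -0.161696.
ΔP ≈ 80.02 × (-0.161696) = -12.93891392.

-$12.94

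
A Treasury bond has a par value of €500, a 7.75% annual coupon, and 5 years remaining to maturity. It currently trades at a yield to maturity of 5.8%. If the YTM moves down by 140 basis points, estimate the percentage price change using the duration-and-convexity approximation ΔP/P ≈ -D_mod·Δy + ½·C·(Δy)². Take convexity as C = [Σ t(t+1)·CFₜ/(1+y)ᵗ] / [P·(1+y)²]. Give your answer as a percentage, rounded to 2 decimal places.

+5.99%

With y = 0.058:
  t   CF        PV=CF/(1+0.058)^t    t·PV        t(t+1)·PV
  1        38.75        36.6257        36.6257          73.2514
  2        38.75        34.6179        69.2357         207.7072
  3        38.75        32.7201        98.1603         392.6413
  4        38.75        30.9264       123.7055         618.5275
  5       538.75       406.4049     2,032.0245      12,192.1473
  Σ                    541.2950     2,359.7518      13,484.2747
P = 541.2950; D_Mac = 4.35946 yrs; D_mod = 4.12047 yrs; C = 22.25473.
Duration effect: -4.12047 × (-0.014) = +0.057687
Convexity effect: 0.5 × 22.25473 × (-0.014)² = +0.0021810
ΔP/P ≈ +0.057687 + 0.0021810 = +0.059868 = +5.9868%.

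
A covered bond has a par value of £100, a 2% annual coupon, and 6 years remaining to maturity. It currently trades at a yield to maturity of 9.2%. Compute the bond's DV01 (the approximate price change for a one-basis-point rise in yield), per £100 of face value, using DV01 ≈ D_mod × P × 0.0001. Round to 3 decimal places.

£0.035

Periodic yield y = 0.092.
  t   CF        PV=CF/(1+0.092)^t    t·PV
  1         2.00         1.8315         1.8315
  2         2.00         1.6772         3.3544
  3         2.00         1.5359         4.6077
  4         2.00         1.4065         5.6260
  5         2.00         1.2880         6.4400
  6       102.00        60.1540       360.9239
  Σ                     67.8931       382.7835
P = 67.8931; D_Mac = 5.63803 yrs; D_mod = 5.16303 yrs.
DV01 ≈ 5.16303 × 67.8931 × 0.0001 = 0.035053.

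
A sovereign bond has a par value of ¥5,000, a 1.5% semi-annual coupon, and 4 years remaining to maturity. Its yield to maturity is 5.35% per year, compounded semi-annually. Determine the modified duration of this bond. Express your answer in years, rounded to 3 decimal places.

Periodic yield y = 0.02675. First find Macaulay duration:
  t   CF        PV=CF/(1+0.02675)^t    t·PV
  1        37.50        36.5230        36.5230
  2        37.50        35.5715        71.1429
  3        37.50        34.6447       103.9342
  4        37.50        33.7421       134.9685
  5        37.50        32.8630       164.3152
  6        37.50        32.0069       192.0411
  7        37.50        31.1730       218.2108
  8     5,037.50     4,078.4709    32,627.7671
  Σ                  4,314.9951    33,548.9029
P = 4,314.9951; Macaulay duration = 33,548.9029 / 4,314.9951 = 7.77496 half-year periods = 3.88748 years.
Modified duration = D_Mac / (1 + y) = 3.88748 / 1.02675 = 3.78620 years.

3.786 years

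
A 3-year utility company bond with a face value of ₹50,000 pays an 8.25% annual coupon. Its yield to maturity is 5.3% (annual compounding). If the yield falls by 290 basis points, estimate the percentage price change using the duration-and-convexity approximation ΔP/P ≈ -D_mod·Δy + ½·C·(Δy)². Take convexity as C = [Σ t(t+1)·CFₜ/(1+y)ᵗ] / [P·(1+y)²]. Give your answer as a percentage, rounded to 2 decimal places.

+8.08%

With y = 0.053:
  t   CF        PV=CF/(1+0.053)^t    t·PV        t(t+1)·PV
  1     4,125.00     3,917.3789     3,917.3789       7,834.7578
  2     4,125.00     3,720.2079     7,440.4158      22,321.2474
  3    54,125.00    46,356.7303   139,070.1908     556,280.7632
  Σ                 53,994.3171   150,427.9855     586,436.7685
P = 53,994.3171; D_Mac = 2.78600 yrs; D_mod = 2.64577 yrs; C = 9.79527.
Duration effect: -2.64577 × (-0.029) = +0.076727
Convexity effect: 0.5 × 9.79527 × (-0.029)² = +0.0041189
ΔP/P ≈ +0.076727 + 0.0041189 = +0.080846 = +8.0846%.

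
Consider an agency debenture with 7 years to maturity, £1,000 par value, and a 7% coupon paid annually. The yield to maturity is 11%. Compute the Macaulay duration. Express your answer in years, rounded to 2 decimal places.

5.61 years

Periodic yield y = 0.11. Discount each cash flow and weight by its year:
  t   CF        PV=CF/(1+0.11)^t    t·PV
  1        70.00        63.0631        63.0631
  2        70.00        56.8136       113.6271
  3        70.00        51.1834       153.5502
  4        70.00        46.1112       184.4447
  5        70.00        41.5416       207.7080
  6        70.00        37.4249       224.5492
  7     1,070.00       515.3745     3,607.6215
  Σ                    811.5121     4,554.5637
Price P = Σ PV = 811.5121.
Macaulay duration = Σ(t·PV) / P = 4,554.5637 / 811.5121 = 5.61244 years.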